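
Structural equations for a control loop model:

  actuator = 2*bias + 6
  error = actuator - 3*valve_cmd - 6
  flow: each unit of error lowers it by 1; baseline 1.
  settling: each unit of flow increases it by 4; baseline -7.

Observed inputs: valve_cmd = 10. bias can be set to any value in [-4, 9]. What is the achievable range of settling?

45 to 149

Substituting into the error equation gives error = 2*bias - 30.
flow becomes -2*bias + 31.
This gives settling = -8*bias + 117.
Linear in bias, so extremes are at the endpoints: bias = -4 gives settling = 149; bias = 9 gives settling = 45.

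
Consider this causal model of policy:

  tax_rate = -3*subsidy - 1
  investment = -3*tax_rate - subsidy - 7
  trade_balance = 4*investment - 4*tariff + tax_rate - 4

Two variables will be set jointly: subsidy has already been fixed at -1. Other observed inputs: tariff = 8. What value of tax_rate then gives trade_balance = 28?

With subsidy held at -1:
Intervening on tax_rate fixes its value directly, overriding its dependence on subsidy.
Substituting into the investment equation gives investment = -3*tax_rate - 6.
This gives trade_balance = -11*tax_rate - 60.
Solve -11*tax_rate - 60 = 28: tax_rate = (28 + 60) / -11 = -8.

tax_rate = -8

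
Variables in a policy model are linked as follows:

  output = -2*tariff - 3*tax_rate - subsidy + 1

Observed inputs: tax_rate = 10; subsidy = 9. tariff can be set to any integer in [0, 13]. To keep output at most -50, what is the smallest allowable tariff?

Substituting into the output equation gives output = -2*tariff - 38.
Require -2*tariff - 38 ≤ -50, so tariff ≥ 6.
The smallest integer in [0, 13] satisfying this is 6.

tariff = 6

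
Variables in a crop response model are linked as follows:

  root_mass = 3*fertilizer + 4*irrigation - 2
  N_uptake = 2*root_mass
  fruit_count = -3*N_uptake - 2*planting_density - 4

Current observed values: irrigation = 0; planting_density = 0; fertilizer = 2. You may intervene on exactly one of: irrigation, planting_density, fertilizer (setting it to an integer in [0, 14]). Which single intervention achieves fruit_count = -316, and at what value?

set irrigation = 12

Intervening on irrigation: with other inputs at their observed values, fruit_count = -24*irrigation - 28. Solving for -316 gives irrigation = 12, within [0, 14].
Intervening on planting_density: fruit_count = -2*planting_density - 28. Reaching -316 requires planting_density = 144, outside [0, 14].
Intervening on fertilizer: fruit_count = -18*fertilizer + 8. Reaching -316 requires fertilizer = 18, outside [0, 14].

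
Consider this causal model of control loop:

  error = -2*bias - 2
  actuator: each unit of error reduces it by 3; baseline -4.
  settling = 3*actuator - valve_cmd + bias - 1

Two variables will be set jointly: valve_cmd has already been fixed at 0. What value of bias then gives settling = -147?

With valve_cmd held at 0:
Substituting into the actuator equation gives actuator = 6*bias + 2.
Substituting into the settling equation gives settling = 19*bias + 5.
Solve 19*bias + 5 = -147: bias = (-147 - 5) / 19 = -8.

bias = -8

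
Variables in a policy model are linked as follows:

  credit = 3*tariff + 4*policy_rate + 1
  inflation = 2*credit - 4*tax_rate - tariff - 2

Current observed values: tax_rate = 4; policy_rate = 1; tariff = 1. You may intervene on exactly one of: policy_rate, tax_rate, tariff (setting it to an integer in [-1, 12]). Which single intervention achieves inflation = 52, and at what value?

set tariff = 12

Intervening on policy_rate: inflation = 8*policy_rate - 11. Reaching 52 requires policy_rate = 63/8, not an integer.
Intervening on tax_rate: inflation = -4*tax_rate + 13. Reaching 52 requires tax_rate = -39/4, not an integer.
Intervening on tariff: with other inputs at their observed values, inflation = 5*tariff - 8. Solving for 52 gives tariff = 12, within [-1, 12].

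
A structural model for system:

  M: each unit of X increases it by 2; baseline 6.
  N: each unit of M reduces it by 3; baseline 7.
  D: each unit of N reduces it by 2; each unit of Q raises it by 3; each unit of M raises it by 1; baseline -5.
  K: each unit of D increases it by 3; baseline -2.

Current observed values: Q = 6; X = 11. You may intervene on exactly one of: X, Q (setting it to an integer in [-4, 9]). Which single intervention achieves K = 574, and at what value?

set Q = 5

Intervening on X: K = 42*X + 121. Reaching 574 requires X = 151/14, not an integer.
Intervening on Q: with other inputs at their observed values, K = 9*Q + 529. Solving for 574 gives Q = 5, within [-4, 9].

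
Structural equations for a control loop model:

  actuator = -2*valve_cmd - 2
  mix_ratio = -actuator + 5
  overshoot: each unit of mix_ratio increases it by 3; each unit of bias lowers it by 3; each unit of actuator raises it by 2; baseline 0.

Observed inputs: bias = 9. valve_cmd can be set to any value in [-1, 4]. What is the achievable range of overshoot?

Substituting into the mix_ratio equation gives mix_ratio = 2*valve_cmd + 7.
overshoot becomes 2*valve_cmd - 10.
Linear in valve_cmd, so extremes are at the endpoints: valve_cmd = -1 gives overshoot = -12; valve_cmd = 4 gives overshoot = -2.

-12 to -2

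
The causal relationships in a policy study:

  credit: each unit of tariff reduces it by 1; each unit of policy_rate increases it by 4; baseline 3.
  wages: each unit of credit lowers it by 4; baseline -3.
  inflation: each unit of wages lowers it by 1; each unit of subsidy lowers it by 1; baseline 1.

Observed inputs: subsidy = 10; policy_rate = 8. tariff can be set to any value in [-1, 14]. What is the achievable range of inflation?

78 to 138

Substituting into the credit equation gives credit = -tariff + 35.
Substituting into the wages equation gives wages = 4*tariff - 143.
Substituting into the inflation equation gives inflation = -4*tariff + 134.
Linear in tariff, so extremes are at the endpoints: tariff = -1 gives inflation = 138; tariff = 14 gives inflation = 78.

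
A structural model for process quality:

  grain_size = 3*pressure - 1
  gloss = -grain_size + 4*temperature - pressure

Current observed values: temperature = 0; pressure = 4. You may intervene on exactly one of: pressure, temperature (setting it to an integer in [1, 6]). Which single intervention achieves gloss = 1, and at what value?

Intervening on pressure: gloss = -4*pressure + 1. Reaching 1 requires pressure = 0, outside [1, 6].
Intervening on temperature: with other inputs at their observed values, gloss = 4*temperature - 15. Solving for 1 gives temperature = 4, within [1, 6].

set temperature = 4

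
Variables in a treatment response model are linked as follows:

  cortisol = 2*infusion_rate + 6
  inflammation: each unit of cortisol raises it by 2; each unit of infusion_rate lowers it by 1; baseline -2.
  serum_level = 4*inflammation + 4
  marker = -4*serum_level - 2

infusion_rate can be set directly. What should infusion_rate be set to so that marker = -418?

Substituting into the inflammation equation gives inflammation = 3*infusion_rate + 10.
Substituting into the serum_level equation gives serum_level = 12*infusion_rate + 44.
Substituting into the marker equation gives marker = -48*infusion_rate - 178.
Solve -48*infusion_rate - 178 = -418: infusion_rate = (-418 + 178) / -48 = 5.

infusion_rate = 5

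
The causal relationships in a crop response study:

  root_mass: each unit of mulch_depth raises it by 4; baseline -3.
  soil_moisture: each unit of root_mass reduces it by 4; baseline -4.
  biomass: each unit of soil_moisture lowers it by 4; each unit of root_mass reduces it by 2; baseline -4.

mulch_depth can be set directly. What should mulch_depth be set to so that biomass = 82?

Substituting into the soil_moisture equation gives soil_moisture = -16*mulch_depth + 8.
This gives biomass = 56*mulch_depth - 30.
Solve 56*mulch_depth - 30 = 82: mulch_depth = (82 + 30) / 56 = 2.

mulch_depth = 2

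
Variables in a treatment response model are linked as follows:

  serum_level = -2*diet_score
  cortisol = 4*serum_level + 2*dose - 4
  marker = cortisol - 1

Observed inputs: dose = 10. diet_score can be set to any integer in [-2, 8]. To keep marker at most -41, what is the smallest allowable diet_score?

Substituting into the cortisol equation gives cortisol = -8*diet_score + 16.
Substituting into the marker equation gives marker = -8*diet_score + 15.
Require -8*diet_score + 15 ≤ -41, so diet_score ≥ 7.
The smallest integer in [-2, 8] satisfying this is 7.

diet_score = 7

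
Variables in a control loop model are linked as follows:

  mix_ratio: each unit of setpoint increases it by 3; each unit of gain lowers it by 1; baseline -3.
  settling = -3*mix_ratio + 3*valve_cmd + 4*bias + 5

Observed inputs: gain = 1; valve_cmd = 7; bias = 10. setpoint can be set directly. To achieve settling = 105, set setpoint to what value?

setpoint = -3

Substituting into the mix_ratio equation gives mix_ratio = 3*setpoint - 4.
Substituting into the settling equation gives settling = -9*setpoint + 78.
Solve -9*setpoint + 78 = 105: setpoint = (105 - 78) / -9 = -3.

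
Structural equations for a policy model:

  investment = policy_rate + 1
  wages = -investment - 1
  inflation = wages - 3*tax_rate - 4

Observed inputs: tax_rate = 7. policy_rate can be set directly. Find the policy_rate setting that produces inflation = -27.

policy_rate = 0

Substituting into the wages equation gives wages = -policy_rate - 2.
Substituting into the inflation equation gives inflation = -policy_rate - 27.
Solve -policy_rate - 27 = -27: policy_rate = (-27 + 27) / -1 = 0.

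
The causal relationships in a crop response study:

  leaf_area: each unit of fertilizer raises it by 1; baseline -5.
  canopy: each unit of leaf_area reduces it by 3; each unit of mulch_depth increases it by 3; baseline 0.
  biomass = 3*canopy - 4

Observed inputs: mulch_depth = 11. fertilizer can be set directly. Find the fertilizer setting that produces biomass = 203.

Substituting into the canopy equation gives canopy = -3*fertilizer + 48.
Substituting into the biomass equation gives biomass = -9*fertilizer + 140.
Solve -9*fertilizer + 140 = 203: fertilizer = (203 - 140) / -9 = -7.

fertilizer = -7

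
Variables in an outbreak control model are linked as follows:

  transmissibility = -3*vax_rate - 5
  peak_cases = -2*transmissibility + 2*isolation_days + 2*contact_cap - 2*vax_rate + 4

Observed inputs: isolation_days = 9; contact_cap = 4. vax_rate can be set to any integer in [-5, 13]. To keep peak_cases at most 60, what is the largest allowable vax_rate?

vax_rate = 5

Substituting into the peak_cases equation gives peak_cases = 4*vax_rate + 40.
Require 4*vax_rate + 40 ≤ 60, so vax_rate ≤ 5.
The largest integer in [-5, 13] satisfying this is 5.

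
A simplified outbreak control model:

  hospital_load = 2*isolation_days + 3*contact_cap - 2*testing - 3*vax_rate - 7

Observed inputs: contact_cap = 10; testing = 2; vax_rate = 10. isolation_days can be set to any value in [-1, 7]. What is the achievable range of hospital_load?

Substituting into the hospital_load equation gives hospital_load = 2*isolation_days - 11.
Linear in isolation_days, so extremes are at the endpoints: isolation_days = -1 gives hospital_load = -13; isolation_days = 7 gives hospital_load = 3.

-13 to 3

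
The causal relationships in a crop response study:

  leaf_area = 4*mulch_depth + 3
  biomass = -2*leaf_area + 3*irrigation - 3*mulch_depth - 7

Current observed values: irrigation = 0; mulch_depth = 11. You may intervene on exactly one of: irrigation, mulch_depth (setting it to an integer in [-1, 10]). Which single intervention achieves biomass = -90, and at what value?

set mulch_depth = 7

Intervening on irrigation: biomass = 3*irrigation - 134. Reaching -90 requires irrigation = 44/3, not an integer.
Intervening on mulch_depth: with other inputs at their observed values, biomass = -11*mulch_depth - 13. Solving for -90 gives mulch_depth = 7, within [-1, 10].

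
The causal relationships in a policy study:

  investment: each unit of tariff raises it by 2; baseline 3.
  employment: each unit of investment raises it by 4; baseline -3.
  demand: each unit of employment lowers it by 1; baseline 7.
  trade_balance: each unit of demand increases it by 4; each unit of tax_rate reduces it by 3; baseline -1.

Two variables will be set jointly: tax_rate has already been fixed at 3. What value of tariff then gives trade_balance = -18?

tariff = 0

With tax_rate held at 3:
Substituting into the employment equation gives employment = 8*tariff + 9.
demand becomes -8*tariff - 2.
Substituting into the trade_balance equation gives trade_balance = -32*tariff - 18.
Solve -32*tariff - 18 = -18: tariff = (-18 + 18) / -32 = 0.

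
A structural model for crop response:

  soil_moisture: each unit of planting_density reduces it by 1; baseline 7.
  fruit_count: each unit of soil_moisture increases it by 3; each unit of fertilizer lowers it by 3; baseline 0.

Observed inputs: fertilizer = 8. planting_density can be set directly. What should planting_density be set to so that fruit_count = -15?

planting_density = 4

Substituting into the fruit_count equation gives fruit_count = -3*planting_density - 3.
Solve -3*planting_density - 3 = -15: planting_density = (-15 + 3) / -3 = 4.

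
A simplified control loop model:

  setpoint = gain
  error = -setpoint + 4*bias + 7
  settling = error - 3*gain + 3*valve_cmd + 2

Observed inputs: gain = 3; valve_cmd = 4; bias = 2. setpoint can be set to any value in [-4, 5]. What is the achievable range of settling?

15 to 24

Intervening on setpoint fixes its value directly, overriding its dependence on gain.
Substituting into the error equation gives error = -setpoint + 15.
Substituting into the settling equation gives settling = -setpoint + 20.
Linear in setpoint, so extremes are at the endpoints: setpoint = -4 gives settling = 24; setpoint = 5 gives settling = 15.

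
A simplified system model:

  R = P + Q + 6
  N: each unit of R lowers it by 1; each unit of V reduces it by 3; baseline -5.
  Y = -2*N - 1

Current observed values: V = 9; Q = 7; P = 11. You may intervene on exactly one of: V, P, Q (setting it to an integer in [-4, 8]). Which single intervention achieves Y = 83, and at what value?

Intervening on V: Y = 6*V + 57. Reaching 83 requires V = 13/3, not an integer.
Intervening on P: with other inputs at their observed values, Y = 2*P + 89. Solving for 83 gives P = -3, within [-4, 8].
Intervening on Q: Y = 2*Q + 97. Reaching 83 requires Q = -7, outside [-4, 8].

set P = -3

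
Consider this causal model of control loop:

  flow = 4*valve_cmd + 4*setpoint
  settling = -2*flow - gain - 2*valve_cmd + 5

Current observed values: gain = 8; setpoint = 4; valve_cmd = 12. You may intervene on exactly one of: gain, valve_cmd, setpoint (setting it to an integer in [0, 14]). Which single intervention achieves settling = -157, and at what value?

set gain = 10

Intervening on gain: with other inputs at their observed values, settling = -gain - 147. Solving for -157 gives gain = 10, within [0, 14].
Intervening on valve_cmd: settling = -10*valve_cmd - 35. Reaching -157 requires valve_cmd = 61/5, not an integer.
Intervening on setpoint: settling = -8*setpoint - 123. Reaching -157 requires setpoint = 17/4, not an integer.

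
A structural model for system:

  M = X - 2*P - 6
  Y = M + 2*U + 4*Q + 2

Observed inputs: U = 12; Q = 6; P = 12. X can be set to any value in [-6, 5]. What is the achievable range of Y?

Substituting into the M equation gives M = X - 30.
Substituting into the Y equation gives Y = X + 20.
Linear in X, so extremes are at the endpoints: X = -6 gives Y = 14; X = 5 gives Y = 25.

14 to 25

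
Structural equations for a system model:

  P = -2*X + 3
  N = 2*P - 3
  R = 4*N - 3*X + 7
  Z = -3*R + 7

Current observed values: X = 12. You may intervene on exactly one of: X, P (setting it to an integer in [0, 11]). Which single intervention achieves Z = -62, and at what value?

set P = 8

Intervening on X: Z = 57*X - 50. Reaching -62 requires X = -4/19, not an integer.
Intervening on P: with other inputs at their observed values, Z = -24*P + 130. Solving for -62 gives P = 8, within [0, 11].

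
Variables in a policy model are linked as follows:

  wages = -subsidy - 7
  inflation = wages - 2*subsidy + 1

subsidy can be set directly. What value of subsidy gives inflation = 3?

subsidy = -3

Substituting into the inflation equation gives inflation = -3*subsidy - 6.
Solve -3*subsidy - 6 = 3: subsidy = (3 + 6) / -3 = -3.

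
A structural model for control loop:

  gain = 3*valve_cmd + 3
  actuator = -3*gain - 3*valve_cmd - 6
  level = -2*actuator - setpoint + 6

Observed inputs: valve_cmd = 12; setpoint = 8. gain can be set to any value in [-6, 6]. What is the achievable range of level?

Intervening on gain fixes its value directly, overriding its dependence on valve_cmd.
Substituting into the actuator equation gives actuator = -3*gain - 42.
level becomes 6*gain + 82.
Linear in gain, so extremes are at the endpoints: gain = -6 gives level = 46; gain = 6 gives level = 118.

46 to 118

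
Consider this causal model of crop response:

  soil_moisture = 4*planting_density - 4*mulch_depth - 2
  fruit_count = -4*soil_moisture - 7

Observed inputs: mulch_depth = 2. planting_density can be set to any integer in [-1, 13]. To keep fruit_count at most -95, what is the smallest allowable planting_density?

planting_density = 8

Substituting into the soil_moisture equation gives soil_moisture = 4*planting_density - 10.
Substituting into the fruit_count equation gives fruit_count = -16*planting_density + 33.
Require -16*planting_density + 33 ≤ -95, so planting_density ≥ 8.
The smallest integer in [-1, 13] satisfying this is 8.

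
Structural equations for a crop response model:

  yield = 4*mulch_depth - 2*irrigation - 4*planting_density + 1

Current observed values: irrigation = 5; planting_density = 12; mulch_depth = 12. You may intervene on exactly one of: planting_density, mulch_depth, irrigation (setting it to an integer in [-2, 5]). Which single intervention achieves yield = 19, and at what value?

Intervening on planting_density: with other inputs at their observed values, yield = -4*planting_density + 39. Solving for 19 gives planting_density = 5, within [-2, 5].
Intervening on mulch_depth: yield = 4*mulch_depth - 57. Reaching 19 requires mulch_depth = 19, outside [-2, 5].
Intervening on irrigation: yield = -2*irrigation + 1. Reaching 19 requires irrigation = -9, outside [-2, 5].

set planting_density = 5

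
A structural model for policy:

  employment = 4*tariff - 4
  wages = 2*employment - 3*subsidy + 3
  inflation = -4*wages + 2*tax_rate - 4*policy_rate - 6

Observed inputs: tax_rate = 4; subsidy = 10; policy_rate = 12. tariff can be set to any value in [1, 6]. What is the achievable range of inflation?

-98 to 62

Substituting into the wages equation gives wages = 8*tariff - 35.
inflation becomes -32*tariff + 94.
Linear in tariff, so extremes are at the endpoints: tariff = 1 gives inflation = 62; tariff = 6 gives inflation = -98.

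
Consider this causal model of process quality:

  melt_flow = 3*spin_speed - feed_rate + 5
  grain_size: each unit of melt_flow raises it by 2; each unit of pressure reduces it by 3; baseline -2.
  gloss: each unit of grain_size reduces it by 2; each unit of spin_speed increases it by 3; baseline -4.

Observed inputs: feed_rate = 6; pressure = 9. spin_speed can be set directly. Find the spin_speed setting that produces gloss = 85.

spin_speed = -3

Substituting into the melt_flow equation gives melt_flow = 3*spin_speed - 1.
Substituting into the grain_size equation gives grain_size = 6*spin_speed - 31.
gloss becomes -9*spin_speed + 58.
Solve -9*spin_speed + 58 = 85: spin_speed = (85 - 58) / -9 = -3.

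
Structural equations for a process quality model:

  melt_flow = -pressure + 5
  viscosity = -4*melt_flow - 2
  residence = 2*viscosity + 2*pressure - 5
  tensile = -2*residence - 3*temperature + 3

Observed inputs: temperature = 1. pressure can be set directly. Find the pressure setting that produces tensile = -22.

Substituting into the viscosity equation gives viscosity = 4*pressure - 22.
This gives residence = 10*pressure - 49.
So tensile = -20*pressure + 98.
Solve -20*pressure + 98 = -22: pressure = (-22 - 98) / -20 = 6.

pressure = 6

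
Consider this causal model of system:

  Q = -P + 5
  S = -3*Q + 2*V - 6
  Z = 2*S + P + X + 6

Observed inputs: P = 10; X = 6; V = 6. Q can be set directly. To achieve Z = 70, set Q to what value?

Intervening on Q fixes its value directly, overriding its dependence on P.
Substituting into the S equation gives S = -3*Q + 6.
Substituting into the Z equation gives Z = -6*Q + 34.
Solve -6*Q + 34 = 70: Q = (70 - 34) / -6 = -6.

Q = -6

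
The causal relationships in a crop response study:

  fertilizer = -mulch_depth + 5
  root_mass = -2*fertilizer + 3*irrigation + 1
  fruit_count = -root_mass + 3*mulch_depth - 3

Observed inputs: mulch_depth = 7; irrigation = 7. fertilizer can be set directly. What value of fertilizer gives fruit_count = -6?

Intervening on fertilizer fixes its value directly, overriding its dependence on mulch_depth.
Substituting into the root_mass equation gives root_mass = -2*fertilizer + 22.
Substituting into the fruit_count equation gives fruit_count = 2*fertilizer - 4.
Solve 2*fertilizer - 4 = -6: fertilizer = (-6 + 4) / 2 = -1.

fertilizer = -1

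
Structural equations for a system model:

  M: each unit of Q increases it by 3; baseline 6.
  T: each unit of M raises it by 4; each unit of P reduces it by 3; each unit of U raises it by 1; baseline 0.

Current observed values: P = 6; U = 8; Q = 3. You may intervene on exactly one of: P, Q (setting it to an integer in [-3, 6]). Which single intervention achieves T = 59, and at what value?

set P = 3

Intervening on P: with other inputs at their observed values, T = -3*P + 68. Solving for 59 gives P = 3, within [-3, 6].
Intervening on Q: T = 12*Q + 14. Reaching 59 requires Q = 15/4, not an integer.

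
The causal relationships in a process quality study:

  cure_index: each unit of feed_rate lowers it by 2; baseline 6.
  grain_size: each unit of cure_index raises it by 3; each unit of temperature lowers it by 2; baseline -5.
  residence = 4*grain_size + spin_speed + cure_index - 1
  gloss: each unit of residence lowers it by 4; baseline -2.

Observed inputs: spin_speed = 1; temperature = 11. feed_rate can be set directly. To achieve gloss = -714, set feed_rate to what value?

feed_rate = -8

Substituting into the grain_size equation gives grain_size = -6*feed_rate - 9.
residence becomes -26*feed_rate - 30.
This gives gloss = 104*feed_rate + 118.
Solve 104*feed_rate + 118 = -714: feed_rate = (-714 - 118) / 104 = -8.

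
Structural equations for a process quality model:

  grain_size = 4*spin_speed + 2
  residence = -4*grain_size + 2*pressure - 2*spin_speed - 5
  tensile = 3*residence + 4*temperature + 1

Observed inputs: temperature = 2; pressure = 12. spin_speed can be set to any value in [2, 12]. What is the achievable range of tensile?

-606 to -66

Substituting into the residence equation gives residence = -18*spin_speed + 11.
Substituting into the tensile equation gives tensile = -54*spin_speed + 42.
Linear in spin_speed, so extremes are at the endpoints: spin_speed = 2 gives tensile = -66; spin_speed = 12 gives tensile = -606.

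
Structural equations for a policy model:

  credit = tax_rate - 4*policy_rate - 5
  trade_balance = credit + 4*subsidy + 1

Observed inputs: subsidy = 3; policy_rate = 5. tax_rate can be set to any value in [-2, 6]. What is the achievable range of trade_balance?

Substituting into the credit equation gives credit = tax_rate - 25.
So trade_balance = tax_rate - 12.
Linear in tax_rate, so extremes are at the endpoints: tax_rate = -2 gives trade_balance = -14; tax_rate = 6 gives trade_balance = -6.

-14 to -6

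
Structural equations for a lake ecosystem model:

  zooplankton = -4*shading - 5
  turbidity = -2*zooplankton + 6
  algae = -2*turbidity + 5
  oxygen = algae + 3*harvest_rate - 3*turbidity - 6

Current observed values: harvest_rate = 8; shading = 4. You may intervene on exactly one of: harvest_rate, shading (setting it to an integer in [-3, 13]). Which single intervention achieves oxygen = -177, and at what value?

Intervening on harvest_rate: oxygen = 3*harvest_rate - 241. Reaching -177 requires harvest_rate = 64/3, not an integer.
Intervening on shading: with other inputs at their observed values, oxygen = -40*shading - 57. Solving for -177 gives shading = 3, within [-3, 13].

set shading = 3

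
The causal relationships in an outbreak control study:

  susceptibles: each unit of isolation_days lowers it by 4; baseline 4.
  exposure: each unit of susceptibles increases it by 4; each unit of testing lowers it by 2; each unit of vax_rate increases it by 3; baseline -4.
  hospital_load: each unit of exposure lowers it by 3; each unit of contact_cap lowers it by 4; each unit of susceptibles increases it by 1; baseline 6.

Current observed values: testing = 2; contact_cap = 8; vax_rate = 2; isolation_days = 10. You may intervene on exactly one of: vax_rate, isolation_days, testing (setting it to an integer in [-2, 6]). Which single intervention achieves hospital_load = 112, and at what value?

set isolation_days = 4

Intervening on vax_rate: hospital_load = -9*vax_rate + 394. Reaching 112 requires vax_rate = 94/3, not an integer.
Intervening on isolation_days: with other inputs at their observed values, hospital_load = 44*isolation_days - 64. Solving for 112 gives isolation_days = 4, within [-2, 6].
Intervening on testing: hospital_load = 6*testing + 364. Reaching 112 requires testing = -42, outside [-2, 6].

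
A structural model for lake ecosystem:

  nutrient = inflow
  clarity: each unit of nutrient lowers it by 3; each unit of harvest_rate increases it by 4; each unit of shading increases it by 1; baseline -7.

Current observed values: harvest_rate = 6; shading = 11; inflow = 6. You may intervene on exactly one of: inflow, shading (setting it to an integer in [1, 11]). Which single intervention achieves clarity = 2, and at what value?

Intervening on inflow: clarity = -3*inflow + 28. Reaching 2 requires inflow = 26/3, not an integer.
Intervening on shading: with other inputs at their observed values, clarity = shading - 1. Solving for 2 gives shading = 3, within [1, 11].

set shading = 3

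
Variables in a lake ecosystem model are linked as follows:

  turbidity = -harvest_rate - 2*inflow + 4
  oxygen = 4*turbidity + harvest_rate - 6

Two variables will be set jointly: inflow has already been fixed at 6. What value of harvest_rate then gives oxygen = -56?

With inflow held at 6:
Substituting into the turbidity equation gives turbidity = -harvest_rate - 8.
Substituting into the oxygen equation gives oxygen = -3*harvest_rate - 38.
Solve -3*harvest_rate - 38 = -56: harvest_rate = (-56 + 38) / -3 = 6.

harvest_rate = 6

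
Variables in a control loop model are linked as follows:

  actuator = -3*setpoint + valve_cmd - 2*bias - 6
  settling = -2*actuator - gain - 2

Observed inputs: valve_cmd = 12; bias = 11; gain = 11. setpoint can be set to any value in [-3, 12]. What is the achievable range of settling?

1 to 91

Substituting into the actuator equation gives actuator = -3*setpoint - 16.
This gives settling = 6*setpoint + 19.
Linear in setpoint, so extremes are at the endpoints: setpoint = -3 gives settling = 1; setpoint = 12 gives settling = 91.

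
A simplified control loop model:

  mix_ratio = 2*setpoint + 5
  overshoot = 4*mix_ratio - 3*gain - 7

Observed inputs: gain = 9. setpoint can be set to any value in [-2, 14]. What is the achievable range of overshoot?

Substituting into the overshoot equation gives overshoot = 8*setpoint - 14.
Linear in setpoint, so extremes are at the endpoints: setpoint = -2 gives overshoot = -30; setpoint = 14 gives overshoot = 98.

-30 to 98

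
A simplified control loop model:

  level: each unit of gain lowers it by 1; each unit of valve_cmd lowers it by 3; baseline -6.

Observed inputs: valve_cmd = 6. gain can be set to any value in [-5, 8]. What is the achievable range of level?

Substituting into the level equation gives level = -gain - 24.
Linear in gain, so extremes are at the endpoints: gain = -5 gives level = -19; gain = 8 gives level = -32.

-32 to -19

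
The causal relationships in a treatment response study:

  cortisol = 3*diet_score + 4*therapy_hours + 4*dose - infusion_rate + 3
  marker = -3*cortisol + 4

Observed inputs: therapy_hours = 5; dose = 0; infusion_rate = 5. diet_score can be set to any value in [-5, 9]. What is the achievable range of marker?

-131 to -5

Substituting into the cortisol equation gives cortisol = 3*diet_score + 18.
Substituting into the marker equation gives marker = -9*diet_score - 50.
Linear in diet_score, so extremes are at the endpoints: diet_score = -5 gives marker = -5; diet_score = 9 gives marker = -131.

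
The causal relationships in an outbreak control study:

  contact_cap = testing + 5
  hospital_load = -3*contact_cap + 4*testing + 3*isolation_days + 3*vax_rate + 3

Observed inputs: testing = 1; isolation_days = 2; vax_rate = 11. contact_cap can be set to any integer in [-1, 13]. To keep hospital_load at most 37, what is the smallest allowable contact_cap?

Intervening on contact_cap fixes its value directly, overriding its dependence on testing.
Substituting into the hospital_load equation gives hospital_load = -3*contact_cap + 46.
Require -3*contact_cap + 46 ≤ 37, so contact_cap ≥ 3.
The smallest integer in [-1, 13] satisfying this is 3.

contact_cap = 3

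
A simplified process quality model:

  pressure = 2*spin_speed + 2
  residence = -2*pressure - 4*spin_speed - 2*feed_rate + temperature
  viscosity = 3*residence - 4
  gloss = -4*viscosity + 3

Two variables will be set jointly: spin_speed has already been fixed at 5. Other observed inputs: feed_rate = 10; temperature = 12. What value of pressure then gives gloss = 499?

pressure = 6

With spin_speed held at 5:
Intervening on pressure fixes its value directly, overriding its dependence on spin_speed.
Substituting into the residence equation gives residence = -2*pressure - 28.
So viscosity = -6*pressure - 88.
So gloss = 24*pressure + 355.
Solve 24*pressure + 355 = 499: pressure = (499 - 355) / 24 = 6.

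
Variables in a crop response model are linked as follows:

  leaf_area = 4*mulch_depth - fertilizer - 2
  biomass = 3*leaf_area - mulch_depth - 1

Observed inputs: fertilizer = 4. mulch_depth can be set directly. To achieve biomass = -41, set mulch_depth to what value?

Substituting into the leaf_area equation gives leaf_area = 4*mulch_depth - 6.
biomass becomes 11*mulch_depth - 19.
Solve 11*mulch_depth - 19 = -41: mulch_depth = (-41 + 19) / 11 = -2.

mulch_depth = -2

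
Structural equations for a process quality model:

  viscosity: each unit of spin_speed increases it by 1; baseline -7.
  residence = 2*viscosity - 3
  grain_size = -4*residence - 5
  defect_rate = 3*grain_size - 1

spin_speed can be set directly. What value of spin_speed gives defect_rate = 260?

spin_speed = -3

Substituting into the residence equation gives residence = 2*spin_speed - 17.
grain_size becomes -8*spin_speed + 63.
This gives defect_rate = -24*spin_speed + 188.
Solve -24*spin_speed + 188 = 260: spin_speed = (260 - 188) / -24 = -3.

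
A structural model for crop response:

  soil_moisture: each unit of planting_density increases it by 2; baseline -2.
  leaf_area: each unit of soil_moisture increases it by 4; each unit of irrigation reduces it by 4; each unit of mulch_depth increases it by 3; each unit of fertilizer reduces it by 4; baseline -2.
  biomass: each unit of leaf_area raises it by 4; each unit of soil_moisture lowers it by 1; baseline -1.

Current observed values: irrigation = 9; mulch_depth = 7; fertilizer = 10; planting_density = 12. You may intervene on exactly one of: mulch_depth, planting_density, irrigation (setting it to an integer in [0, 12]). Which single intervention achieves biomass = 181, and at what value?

set irrigation = 4

Intervening on mulch_depth: biomass = 12*mulch_depth + 17. Reaching 181 requires mulch_depth = 41/3, not an integer.
Intervening on planting_density: biomass = 30*planting_density - 259. Reaching 181 requires planting_density = 44/3, not an integer.
Intervening on irrigation: with other inputs at their observed values, biomass = -16*irrigation + 245. Solving for 181 gives irrigation = 4, within [0, 12].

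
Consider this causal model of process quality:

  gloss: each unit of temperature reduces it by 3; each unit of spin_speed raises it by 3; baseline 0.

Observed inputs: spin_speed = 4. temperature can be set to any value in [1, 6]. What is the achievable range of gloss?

Substituting into the gloss equation gives gloss = -3*temperature + 12.
Linear in temperature, so extremes are at the endpoints: temperature = 1 gives gloss = 9; temperature = 6 gives gloss = -6.

-6 to 9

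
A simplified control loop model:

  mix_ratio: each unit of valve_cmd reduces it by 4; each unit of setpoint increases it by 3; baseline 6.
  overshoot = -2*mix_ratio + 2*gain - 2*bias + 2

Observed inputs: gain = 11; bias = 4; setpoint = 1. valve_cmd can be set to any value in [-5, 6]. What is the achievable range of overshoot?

-42 to 46

Substituting into the mix_ratio equation gives mix_ratio = -4*valve_cmd + 9.
This gives overshoot = 8*valve_cmd - 2.
Linear in valve_cmd, so extremes are at the endpoints: valve_cmd = -5 gives overshoot = -42; valve_cmd = 6 gives overshoot = 46.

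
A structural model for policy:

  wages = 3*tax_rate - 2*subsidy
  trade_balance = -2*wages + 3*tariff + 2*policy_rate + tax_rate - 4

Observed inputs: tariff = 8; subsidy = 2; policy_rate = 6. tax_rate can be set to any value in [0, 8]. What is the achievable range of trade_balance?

0 to 40

Substituting into the wages equation gives wages = 3*tax_rate - 4.
Substituting into the trade_balance equation gives trade_balance = -5*tax_rate + 40.
Linear in tax_rate, so extremes are at the endpoints: tax_rate = 0 gives trade_balance = 40; tax_rate = 8 gives trade_balance = 0.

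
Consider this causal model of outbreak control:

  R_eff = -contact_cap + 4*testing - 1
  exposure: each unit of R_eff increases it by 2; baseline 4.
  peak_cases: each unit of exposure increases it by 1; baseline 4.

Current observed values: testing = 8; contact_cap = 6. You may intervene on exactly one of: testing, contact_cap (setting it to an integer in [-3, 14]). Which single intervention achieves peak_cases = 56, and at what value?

set contact_cap = 7

Intervening on testing: peak_cases = 8*testing - 6. Reaching 56 requires testing = 31/4, not an integer.
Intervening on contact_cap: with other inputs at their observed values, peak_cases = -2*contact_cap + 70. Solving for 56 gives contact_cap = 7, within [-3, 14].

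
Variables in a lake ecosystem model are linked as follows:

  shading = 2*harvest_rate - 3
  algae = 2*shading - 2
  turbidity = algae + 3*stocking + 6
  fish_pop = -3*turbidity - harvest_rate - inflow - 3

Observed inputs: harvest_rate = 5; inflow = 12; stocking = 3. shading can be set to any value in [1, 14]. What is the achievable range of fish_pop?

Intervening on shading fixes its value directly, overriding its dependence on harvest_rate.
Substituting into the turbidity equation gives turbidity = 2*shading + 13.
So fish_pop = -6*shading - 59.
Linear in shading, so extremes are at the endpoints: shading = 1 gives fish_pop = -65; shading = 14 gives fish_pop = -143.

-143 to -65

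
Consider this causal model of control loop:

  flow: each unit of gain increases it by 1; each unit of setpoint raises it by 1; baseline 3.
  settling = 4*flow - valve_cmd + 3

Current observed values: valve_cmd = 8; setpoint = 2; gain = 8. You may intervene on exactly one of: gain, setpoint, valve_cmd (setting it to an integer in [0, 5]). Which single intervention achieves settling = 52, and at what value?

set valve_cmd = 3

Intervening on gain: settling = 4*gain + 15. Reaching 52 requires gain = 37/4, not an integer.
Intervening on setpoint: settling = 4*setpoint + 39. Reaching 52 requires setpoint = 13/4, not an integer.
Intervening on valve_cmd: with other inputs at their observed values, settling = -valve_cmd + 55. Solving for 52 gives valve_cmd = 3, within [0, 5].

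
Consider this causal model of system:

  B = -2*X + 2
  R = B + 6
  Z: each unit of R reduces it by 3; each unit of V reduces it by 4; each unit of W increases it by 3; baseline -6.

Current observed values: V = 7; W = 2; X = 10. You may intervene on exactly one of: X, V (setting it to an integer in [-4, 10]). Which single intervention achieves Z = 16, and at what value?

set V = 5

Intervening on X: Z = 6*X - 52. Reaching 16 requires X = 34/3, not an integer.
Intervening on V: with other inputs at their observed values, Z = -4*V + 36. Solving for 16 gives V = 5, within [-4, 10].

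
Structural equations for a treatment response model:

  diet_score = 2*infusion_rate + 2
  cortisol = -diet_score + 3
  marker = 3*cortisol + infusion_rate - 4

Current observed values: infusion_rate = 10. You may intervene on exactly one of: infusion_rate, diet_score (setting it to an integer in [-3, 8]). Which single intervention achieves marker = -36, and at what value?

set infusion_rate = 7

Intervening on infusion_rate: with other inputs at their observed values, marker = -5*infusion_rate - 1. Solving for -36 gives infusion_rate = 7, within [-3, 8].
Intervening on diet_score: marker = -3*diet_score + 15. Reaching -36 requires diet_score = 17, outside [-3, 8].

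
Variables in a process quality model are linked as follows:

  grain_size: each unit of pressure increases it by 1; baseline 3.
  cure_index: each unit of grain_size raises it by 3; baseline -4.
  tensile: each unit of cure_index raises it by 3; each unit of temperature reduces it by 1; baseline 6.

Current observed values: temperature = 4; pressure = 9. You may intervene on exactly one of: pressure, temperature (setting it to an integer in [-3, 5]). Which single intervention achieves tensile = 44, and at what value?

set pressure = 3

Intervening on pressure: with other inputs at their observed values, tensile = 9*pressure + 17. Solving for 44 gives pressure = 3, within [-3, 5].
Intervening on temperature: tensile = -temperature + 102. Reaching 44 requires temperature = 58, outside [-3, 5].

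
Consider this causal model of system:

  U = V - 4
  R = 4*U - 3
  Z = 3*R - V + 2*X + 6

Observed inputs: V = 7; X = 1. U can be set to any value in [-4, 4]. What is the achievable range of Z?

Intervening on U fixes its value directly, overriding its dependence on V.
Substituting into the Z equation gives Z = 12*U - 8.
Linear in U, so extremes are at the endpoints: U = -4 gives Z = -56; U = 4 gives Z = 40.

-56 to 40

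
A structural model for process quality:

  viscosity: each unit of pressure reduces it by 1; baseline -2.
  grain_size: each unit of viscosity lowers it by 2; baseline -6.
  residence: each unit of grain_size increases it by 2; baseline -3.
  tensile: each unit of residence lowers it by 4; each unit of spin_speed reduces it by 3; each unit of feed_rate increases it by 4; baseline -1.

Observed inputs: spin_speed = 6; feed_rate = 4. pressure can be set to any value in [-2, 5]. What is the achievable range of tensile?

Substituting into the grain_size equation gives grain_size = 2*pressure - 2.
Substituting into the residence equation gives residence = 4*pressure - 7.
Substituting into the tensile equation gives tensile = -16*pressure + 25.
Linear in pressure, so extremes are at the endpoints: pressure = -2 gives tensile = 57; pressure = 5 gives tensile = -55.

-55 to 57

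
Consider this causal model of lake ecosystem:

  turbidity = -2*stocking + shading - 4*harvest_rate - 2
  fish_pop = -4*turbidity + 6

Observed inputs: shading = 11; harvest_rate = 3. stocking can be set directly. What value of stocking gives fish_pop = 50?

Substituting into the turbidity equation gives turbidity = -2*stocking - 3.
Substituting into the fish_pop equation gives fish_pop = 8*stocking + 18.
Solve 8*stocking + 18 = 50: stocking = (50 - 18) / 8 = 4.

stocking = 4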